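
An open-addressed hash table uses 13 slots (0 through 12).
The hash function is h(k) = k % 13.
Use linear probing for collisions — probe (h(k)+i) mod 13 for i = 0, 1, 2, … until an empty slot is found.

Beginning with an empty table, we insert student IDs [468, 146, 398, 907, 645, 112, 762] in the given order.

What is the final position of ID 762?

Insert 468: h=0, slot 0 empty → index 0.
Insert 146: h=3, slot 3 empty → index 3.
Insert 398: h=8, slot 8 empty → index 8.
Insert 907: h=10, slot 10 empty → index 10.
Insert 645: h=8, slot 8 occupied → index 9.
Insert 112: h=8, slots 8,9,10 occupied → index 11.
Insert 762: h=8, slots 8,9,10,11 occupied → index 12.
Table: [468, ∅, ∅, 146, ∅, ∅, ∅, ∅, 398, 645, 907, 112, 762]

12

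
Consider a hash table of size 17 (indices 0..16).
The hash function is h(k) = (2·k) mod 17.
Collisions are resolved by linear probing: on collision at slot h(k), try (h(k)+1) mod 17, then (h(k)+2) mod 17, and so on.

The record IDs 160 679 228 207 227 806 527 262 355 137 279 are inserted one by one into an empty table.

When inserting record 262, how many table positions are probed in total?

6

Insert 160: h=14, slot 14 empty → index 14.
Insert 679: h=15, slot 15 empty → index 15.
Insert 228: h=14, slots 14,15 occupied → index 16.
Insert 207: h=6, slot 6 empty → index 6.
Insert 227: h=12, slot 12 empty → index 12.
Insert 806: h=14, slots 14,15,16 occupied → index 0.
Insert 527: h=0, slot 0 occupied → index 1.
Insert 262: h=14, slots 14,15,16,0,1 occupied → index 2.
Insert 355: h=13, slot 13 empty → index 13.
Insert 137: h=2, slot 2 occupied → index 3.
Insert 279: h=14, slots 14,15,16,0,1,2,3 occupied → index 4.
Table: [806, 527, 262, 137, 279, ., 207, ., ., ., ., ., 227, 355, 160, 679, 228]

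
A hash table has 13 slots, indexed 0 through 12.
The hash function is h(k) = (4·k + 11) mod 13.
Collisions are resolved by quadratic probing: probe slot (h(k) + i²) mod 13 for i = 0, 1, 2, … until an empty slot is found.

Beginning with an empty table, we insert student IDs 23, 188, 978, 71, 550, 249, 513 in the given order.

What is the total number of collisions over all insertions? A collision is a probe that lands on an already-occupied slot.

5

23: h=12 → slot 12
188: h=9 → slot 9
978: h=10 → slot 10
71: h=9, probe 9,10,0 → slot 0
550: h=1 → slot 1
249: h=6 → slot 6
513: h=9, probe 9,10,0,5 → slot 5
Table: [71, 550, ., ., ., 513, 249, ., ., 188, 978, ., 23]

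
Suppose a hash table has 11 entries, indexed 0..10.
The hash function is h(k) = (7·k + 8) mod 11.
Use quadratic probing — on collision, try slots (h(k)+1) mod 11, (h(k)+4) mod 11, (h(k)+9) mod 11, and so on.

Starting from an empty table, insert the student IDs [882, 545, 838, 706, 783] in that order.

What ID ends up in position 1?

838

882: h=0 -> slot 0
545: h=6 -> slot 6
838: h=0, probe 0,1 -> slot 1
706: h=0, probe 0,1,4 -> slot 4
783: h=0, probe 0,1,4,9 -> slot 9
Table: [882, 838, —, —, 706, —, 545, —, —, 783, —]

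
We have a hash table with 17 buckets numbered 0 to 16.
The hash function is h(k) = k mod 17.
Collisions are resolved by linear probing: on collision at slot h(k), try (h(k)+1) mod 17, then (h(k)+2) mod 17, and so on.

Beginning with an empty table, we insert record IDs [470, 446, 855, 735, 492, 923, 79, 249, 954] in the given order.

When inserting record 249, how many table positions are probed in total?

3

Insert 470: h=11, slot 11 empty => index 11.
Insert 446: h=4, slot 4 empty => index 4.
Insert 855: h=5, slot 5 empty => index 5.
Insert 735: h=4, slots 4,5 occupied => index 6.
Insert 492: h=16, slot 16 empty => index 16.
Insert 923: h=5, slots 5,6 occupied => index 7.
Insert 79: h=11, slot 11 occupied => index 12.
Insert 249: h=11, slots 11,12 occupied => index 13.
Insert 954: h=2, slot 2 empty => index 2.
Table: [_, _, 954, _, 446, 855, 735, 923, _, _, _, 470, 79, 249, _, _, 492]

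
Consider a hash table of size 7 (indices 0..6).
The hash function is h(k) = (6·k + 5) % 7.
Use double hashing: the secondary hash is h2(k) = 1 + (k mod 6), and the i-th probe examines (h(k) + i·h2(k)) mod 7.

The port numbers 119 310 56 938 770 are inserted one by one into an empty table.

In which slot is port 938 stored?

119 hashes to 5; slot 5 is free => place at 5.
310 hashes to 3; slot 3 is free => place at 3.
56 hashes to 5, h2=3; 5 taken => place at 1.
938 hashes to 5, h2=3; 5,1 taken => place at 4.
770 hashes to 5, h2=3; 5,1,4 taken => place at 0.
Table: [770, 56, ∅, 310, 938, 119, ∅]

4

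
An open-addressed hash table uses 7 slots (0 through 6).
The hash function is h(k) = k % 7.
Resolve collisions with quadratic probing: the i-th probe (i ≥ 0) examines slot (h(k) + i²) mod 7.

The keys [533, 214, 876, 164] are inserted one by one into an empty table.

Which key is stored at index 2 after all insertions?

533: h=1 → slot 1
214: h=4 → slot 4
876: h=1, probe 1,2 → slot 2
164: h=3 → slot 3
Table: [-, 533, 876, 164, 214, -, -]

876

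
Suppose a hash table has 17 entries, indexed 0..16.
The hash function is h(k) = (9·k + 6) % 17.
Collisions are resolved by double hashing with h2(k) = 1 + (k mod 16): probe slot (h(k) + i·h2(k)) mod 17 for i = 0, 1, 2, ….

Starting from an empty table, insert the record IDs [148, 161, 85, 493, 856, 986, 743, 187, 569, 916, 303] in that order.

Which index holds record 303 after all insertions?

8

148: h=12 => slot 12
161: h=10 => slot 10
85: h=6 => slot 6
493: h=6, h2=14, probe 6,3 => slot 3
856: h=9 => slot 9
986: h=6, h2=11, probe 6,0 => slot 0
743: h=12, h2=8, probe 12,3,11 => slot 11
187: h=6, h2=12, probe 6,1 => slot 1
569: h=10, h2=10, probe 10,3,13 => slot 13
916: h=5 => slot 5
303: h=13, h2=16, probe 13,12,11,10,9,8 => slot 8
Table: [986, 187, ∅, 493, ∅, 916, 85, ∅, 303, 856, 161, 743, 148, 569, ∅, ∅, ∅]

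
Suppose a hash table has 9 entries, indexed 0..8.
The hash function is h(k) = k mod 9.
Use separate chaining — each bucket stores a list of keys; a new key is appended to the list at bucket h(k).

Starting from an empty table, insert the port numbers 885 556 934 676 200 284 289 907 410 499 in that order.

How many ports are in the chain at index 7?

3

Insert 885: h=3, bucket 3 empty -> new chain.
Insert 556: h=7, bucket 7 empty -> new chain.
Insert 934: h=7, bucket 7 nonempty -> append to chain.
Insert 676: h=1, bucket 1 empty -> new chain.
Insert 200: h=2, bucket 2 empty -> new chain.
Insert 284: h=5, bucket 5 empty -> new chain.
Insert 289: h=1, bucket 1 nonempty -> append to chain.
Insert 907: h=7, bucket 7 nonempty -> append to chain.
Insert 410: h=5, bucket 5 nonempty -> append to chain.
Insert 499: h=4, bucket 4 empty -> new chain.
Final buckets:
0: _
1: 676 -> 289
2: 200
3: 885
4: 499
5: 284 -> 410
6: _
7: 556 -> 934 -> 907
8: _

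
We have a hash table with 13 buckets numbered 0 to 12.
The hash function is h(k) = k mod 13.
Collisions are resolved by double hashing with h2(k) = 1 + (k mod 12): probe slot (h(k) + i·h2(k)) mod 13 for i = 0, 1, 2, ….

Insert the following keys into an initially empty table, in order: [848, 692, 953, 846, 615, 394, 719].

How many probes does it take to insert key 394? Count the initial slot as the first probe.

2

Insert 848: h=3, slot 3 empty → index 3.
Insert 692: h=3, h2=9, slot 3 occupied → index 12.
Insert 953: h=4, slot 4 empty → index 4.
Insert 846: h=1, slot 1 empty → index 1.
Insert 615: h=4, h2=4, slot 4 occupied → index 8.
Insert 394: h=4, h2=11, slot 4 occupied → index 2.
Insert 719: h=4, h2=12, slots 4,3,2,1 occupied → index 0.
Table: [719, 846, 394, 848, 953, -, -, -, 615, -, -, -, 692]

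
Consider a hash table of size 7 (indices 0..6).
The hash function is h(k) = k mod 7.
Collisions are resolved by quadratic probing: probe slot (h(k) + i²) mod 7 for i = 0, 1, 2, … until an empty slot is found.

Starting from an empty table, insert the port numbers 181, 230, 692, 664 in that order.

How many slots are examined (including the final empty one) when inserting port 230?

181 hashes to 6; slot 6 is free → place at 6.
230 hashes to 6; 6 taken → place at 0.
692 hashes to 6; 6,0 taken → place at 3.
664 hashes to 6; 6,0,3 taken → place at 1.
Table: [230, 664, -, 692, -, -, 181]

2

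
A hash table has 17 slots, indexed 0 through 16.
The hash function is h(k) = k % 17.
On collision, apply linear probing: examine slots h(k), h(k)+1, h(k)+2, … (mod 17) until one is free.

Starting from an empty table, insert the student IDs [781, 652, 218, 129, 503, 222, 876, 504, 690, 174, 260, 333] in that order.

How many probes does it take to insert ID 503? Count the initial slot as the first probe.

Insert 781: h=16, slot 16 empty => index 16.
Insert 652: h=6, slot 6 empty => index 6.
Insert 218: h=14, slot 14 empty => index 14.
Insert 129: h=10, slot 10 empty => index 10.
Insert 503: h=10, slot 10 occupied => index 11.
Insert 222: h=1, slot 1 empty => index 1.
Insert 876: h=9, slot 9 empty => index 9.
Insert 504: h=11, slot 11 occupied => index 12.
Insert 690: h=10, slots 10,11,12 occupied => index 13.
Insert 174: h=4, slot 4 empty => index 4.
Insert 260: h=5, slot 5 empty => index 5.
Insert 333: h=10, slots 10,11,12,13,14 occupied => index 15.
Table: [—, 222, —, —, 174, 260, 652, —, —, 876, 129, 503, 504, 690, 218, 333, 781]

2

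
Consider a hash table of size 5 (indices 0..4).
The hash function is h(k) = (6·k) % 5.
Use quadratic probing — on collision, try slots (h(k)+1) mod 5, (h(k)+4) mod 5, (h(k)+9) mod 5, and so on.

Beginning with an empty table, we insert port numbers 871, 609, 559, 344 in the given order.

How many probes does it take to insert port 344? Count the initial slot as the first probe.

3

871: h=1 -> slot 1
609: h=4 -> slot 4
559: h=4, probe 4,0 -> slot 0
344: h=4, probe 4,0,3 -> slot 3
Table: [559, 871, ∅, 344, 609]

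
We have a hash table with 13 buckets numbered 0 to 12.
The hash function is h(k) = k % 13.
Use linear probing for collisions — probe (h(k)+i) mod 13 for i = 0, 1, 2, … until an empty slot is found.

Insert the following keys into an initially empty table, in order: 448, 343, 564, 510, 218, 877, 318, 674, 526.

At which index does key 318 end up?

448: h=6 => slot 6
343: h=5 => slot 5
564: h=5, probe 5,6,7 => slot 7
510: h=3 => slot 3
218: h=10 => slot 10
877: h=6, probe 6,7,8 => slot 8
318: h=6, probe 6,7,8,9 => slot 9
674: h=11 => slot 11
526: h=6, probe 6,7,8,9,10,11,12 => slot 12
Table: [_, _, _, 510, _, 343, 448, 564, 877, 318, 218, 674, 526]

9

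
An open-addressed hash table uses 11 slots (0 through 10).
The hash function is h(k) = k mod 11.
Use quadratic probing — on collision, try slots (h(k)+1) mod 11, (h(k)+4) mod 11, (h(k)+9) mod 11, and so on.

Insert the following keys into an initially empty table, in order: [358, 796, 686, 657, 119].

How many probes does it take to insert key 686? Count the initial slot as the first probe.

2

358: h=6 -> slot 6
796: h=4 -> slot 4
686: h=4, probe 4,5 -> slot 5
657: h=8 -> slot 8
119: h=9 -> slot 9
Table: [., ., ., ., 796, 686, 358, ., 657, 119, .]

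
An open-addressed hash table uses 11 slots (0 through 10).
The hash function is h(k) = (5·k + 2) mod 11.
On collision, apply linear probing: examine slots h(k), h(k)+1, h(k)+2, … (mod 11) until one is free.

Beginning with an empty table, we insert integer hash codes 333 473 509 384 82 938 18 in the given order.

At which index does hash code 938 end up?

333: h=6 → slot 6
473: h=2 → slot 2
509: h=6, probe 6,7 → slot 7
384: h=8 → slot 8
82: h=5 → slot 5
938: h=6, probe 6,7,8,9 → slot 9
18: h=4 → slot 4
Table: [., ., 473, ., 18, 82, 333, 509, 384, 938, .]

9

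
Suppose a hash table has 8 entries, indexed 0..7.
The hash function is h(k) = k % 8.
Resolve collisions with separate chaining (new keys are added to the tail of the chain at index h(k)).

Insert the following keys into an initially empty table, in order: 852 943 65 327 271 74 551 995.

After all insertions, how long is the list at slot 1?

1

Insert 852: h=4, bucket 4 empty -> new chain.
Insert 943: h=7, bucket 7 empty -> new chain.
Insert 65: h=1, bucket 1 empty -> new chain.
Insert 327: h=7, bucket 7 nonempty -> append to chain.
Insert 271: h=7, bucket 7 nonempty -> append to chain.
Insert 74: h=2, bucket 2 empty -> new chain.
Insert 551: h=7, bucket 7 nonempty -> append to chain.
Insert 995: h=3, bucket 3 empty -> new chain.
Final buckets:
0: ∅
1: 65
2: 74
3: 995
4: 852
5: ∅
6: ∅
7: 943 -> 327 -> 271 -> 551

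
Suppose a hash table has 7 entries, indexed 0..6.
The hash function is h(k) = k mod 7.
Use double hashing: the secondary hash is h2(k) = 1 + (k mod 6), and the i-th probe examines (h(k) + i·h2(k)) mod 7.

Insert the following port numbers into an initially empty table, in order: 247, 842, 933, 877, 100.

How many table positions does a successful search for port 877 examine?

247 hashes to 2; slot 2 is free => place at 2.
842 hashes to 2, h2=3; 2 taken => place at 5.
933 hashes to 2, h2=4; 2 taken => place at 6.
877 hashes to 2, h2=2; 2 taken => place at 4.
100 hashes to 2, h2=5; 2 taken => place at 0.
Table: [100, -, 247, -, 877, 842, 933]
Lookup 877: h=2, h2=2, probe 2,4 → found at 4.

2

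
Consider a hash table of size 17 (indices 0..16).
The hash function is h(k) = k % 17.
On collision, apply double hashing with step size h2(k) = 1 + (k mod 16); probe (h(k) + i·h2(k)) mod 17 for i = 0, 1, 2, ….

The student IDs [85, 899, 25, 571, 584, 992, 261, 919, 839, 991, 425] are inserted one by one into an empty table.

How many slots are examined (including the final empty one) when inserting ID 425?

85: h=0 => slot 0
899: h=15 => slot 15
25: h=8 => slot 8
571: h=10 => slot 10
584: h=6 => slot 6
992: h=6, h2=1, probe 6,7 => slot 7
261: h=6, h2=6, probe 6,12 => slot 12
919: h=1 => slot 1
839: h=6, h2=8, probe 6,14 => slot 14
991: h=5 => slot 5
425: h=0, h2=10, probe 0,10,3 => slot 3
Table: [85, 919, —, 425, —, 991, 584, 992, 25, —, 571, —, 261, —, 839, 899, —]

3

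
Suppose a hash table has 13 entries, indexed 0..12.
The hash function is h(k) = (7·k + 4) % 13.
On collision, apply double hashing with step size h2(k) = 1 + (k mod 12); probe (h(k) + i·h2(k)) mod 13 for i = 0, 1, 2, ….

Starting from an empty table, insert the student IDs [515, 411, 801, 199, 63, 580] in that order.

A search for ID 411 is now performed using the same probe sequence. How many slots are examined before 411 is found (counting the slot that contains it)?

515 hashes to 8; slot 8 is free => place at 8.
411 hashes to 8, h2=4; 8 taken => place at 12.
801 hashes to 8, h2=10; 8 taken => place at 5.
199 hashes to 6; slot 6 is free => place at 6.
63 hashes to 3; slot 3 is free => place at 3.
580 hashes to 8, h2=5; 8 taken => place at 0.
Table: [580, -, -, 63, -, 801, 199, -, 515, -, -, -, 411]
Lookup 411: h=8, h2=4, probe 8,12 → found at 12.

2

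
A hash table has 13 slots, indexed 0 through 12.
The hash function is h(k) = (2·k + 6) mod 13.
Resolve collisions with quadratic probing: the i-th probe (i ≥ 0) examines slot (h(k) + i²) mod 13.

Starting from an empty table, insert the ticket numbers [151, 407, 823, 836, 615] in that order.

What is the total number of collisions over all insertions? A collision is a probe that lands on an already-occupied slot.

6

151: h=9 → slot 9
407: h=1 → slot 1
823: h=1, probe 1,2 → slot 2
836: h=1, probe 1,2,5 → slot 5
615: h=1, probe 1,2,5,10 → slot 10
Table: [∅, 407, 823, ∅, ∅, 836, ∅, ∅, ∅, 151, 615, ∅, ∅]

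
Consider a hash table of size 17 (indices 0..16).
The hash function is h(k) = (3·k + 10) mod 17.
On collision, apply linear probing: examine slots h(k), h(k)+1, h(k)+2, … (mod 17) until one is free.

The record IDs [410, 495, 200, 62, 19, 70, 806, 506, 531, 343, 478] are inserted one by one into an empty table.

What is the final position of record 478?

Insert 410: h=16, slot 16 empty => index 16.
Insert 495: h=16, slot 16 occupied => index 0.
Insert 200: h=15, slot 15 empty => index 15.
Insert 62: h=9, slot 9 empty => index 9.
Insert 19: h=16, slots 16,0 occupied => index 1.
Insert 70: h=16, slots 16,0,1 occupied => index 2.
Insert 806: h=14, slot 14 empty => index 14.
Insert 506: h=15, slots 15,16,0,1,2 occupied => index 3.
Insert 531: h=5, slot 5 empty => index 5.
Insert 343: h=2, slots 2,3 occupied => index 4.
Insert 478: h=16, slots 16,0,1,2,3,4,5 occupied => index 6.
Table: [495, 19, 70, 506, 343, 531, 478, ., ., 62, ., ., ., ., 806, 200, 410]

6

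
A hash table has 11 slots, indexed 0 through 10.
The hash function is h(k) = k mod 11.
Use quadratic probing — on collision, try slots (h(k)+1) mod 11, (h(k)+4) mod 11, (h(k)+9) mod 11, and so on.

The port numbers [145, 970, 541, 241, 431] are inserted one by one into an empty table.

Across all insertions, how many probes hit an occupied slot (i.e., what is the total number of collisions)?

6

Insert 145: h=2, slot 2 empty → index 2.
Insert 970: h=2, slot 2 occupied → index 3.
Insert 541: h=2, slots 2,3 occupied → index 6.
Insert 241: h=10, slot 10 empty → index 10.
Insert 431: h=2, slots 2,3,6 occupied → index 0.
Table: [431, _, 145, 970, _, _, 541, _, _, _, 241]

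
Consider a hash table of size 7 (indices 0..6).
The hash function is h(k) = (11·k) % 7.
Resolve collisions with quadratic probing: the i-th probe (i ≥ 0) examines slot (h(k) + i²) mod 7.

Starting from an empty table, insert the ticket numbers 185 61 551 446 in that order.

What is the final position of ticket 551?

0

185 hashes to 5; slot 5 is free => place at 5.
61 hashes to 6; slot 6 is free => place at 6.
551 hashes to 6; 6 taken => place at 0.
446 hashes to 6; 6,0 taken => place at 3.
Table: [551, ∅, ∅, 446, ∅, 185, 61]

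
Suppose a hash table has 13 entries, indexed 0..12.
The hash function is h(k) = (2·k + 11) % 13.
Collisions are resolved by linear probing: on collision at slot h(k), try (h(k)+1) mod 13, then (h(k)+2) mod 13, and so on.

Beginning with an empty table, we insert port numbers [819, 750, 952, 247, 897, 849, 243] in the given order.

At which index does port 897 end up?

0

Insert 819: h=11, slot 11 empty -> index 11.
Insert 750: h=3, slot 3 empty -> index 3.
Insert 952: h=4, slot 4 empty -> index 4.
Insert 247: h=11, slot 11 occupied -> index 12.
Insert 897: h=11, slots 11,12 occupied -> index 0.
Insert 849: h=6, slot 6 empty -> index 6.
Insert 243: h=3, slots 3,4 occupied -> index 5.
Table: [897, ., ., 750, 952, 243, 849, ., ., ., ., 819, 247]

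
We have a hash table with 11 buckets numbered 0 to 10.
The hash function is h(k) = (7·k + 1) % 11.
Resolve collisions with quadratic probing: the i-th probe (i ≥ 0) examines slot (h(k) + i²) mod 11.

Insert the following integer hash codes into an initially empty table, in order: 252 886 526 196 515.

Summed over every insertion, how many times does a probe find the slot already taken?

252 hashes to 5; slot 5 is free -> place at 5.
886 hashes to 10; slot 10 is free -> place at 10.
526 hashes to 9; slot 9 is free -> place at 9.
196 hashes to 9; 9,10 taken -> place at 2.
515 hashes to 9; 9,10,2 taken -> place at 7.
Table: [-, -, 196, -, -, 252, -, 515, -, 526, 886]

5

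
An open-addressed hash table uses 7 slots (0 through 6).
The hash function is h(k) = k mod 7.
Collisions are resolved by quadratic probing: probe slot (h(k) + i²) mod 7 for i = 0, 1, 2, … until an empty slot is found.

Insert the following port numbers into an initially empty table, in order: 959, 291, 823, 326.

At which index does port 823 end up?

5

959: h=0 -> slot 0
291: h=4 -> slot 4
823: h=4, probe 4,5 -> slot 5
326: h=4, probe 4,5,1 -> slot 1
Table: [959, 326, ∅, ∅, 291, 823, ∅]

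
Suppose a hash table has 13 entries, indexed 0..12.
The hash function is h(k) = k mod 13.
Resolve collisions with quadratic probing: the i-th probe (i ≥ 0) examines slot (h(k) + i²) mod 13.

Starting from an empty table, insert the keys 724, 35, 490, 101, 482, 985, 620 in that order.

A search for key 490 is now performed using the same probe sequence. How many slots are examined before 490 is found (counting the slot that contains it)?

724: h=9 -> slot 9
35: h=9, probe 9,10 -> slot 10
490: h=9, probe 9,10,0 -> slot 0
101: h=10, probe 10,11 -> slot 11
482: h=1 -> slot 1
985: h=10, probe 10,11,1,6 -> slot 6
620: h=9, probe 9,10,0,5 -> slot 5
Table: [490, 482, ∅, ∅, ∅, 620, 985, ∅, ∅, 724, 35, 101, ∅]
Lookup 490: h=9, probe 9,10,0 → found at 0.

3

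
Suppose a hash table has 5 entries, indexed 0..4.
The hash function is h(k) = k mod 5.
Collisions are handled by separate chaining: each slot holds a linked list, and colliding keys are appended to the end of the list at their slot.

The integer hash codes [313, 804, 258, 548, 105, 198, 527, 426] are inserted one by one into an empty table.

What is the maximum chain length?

313 -> bucket 3
804 -> bucket 4
258 -> bucket 3 (collision)
548 -> bucket 3 (collision)
105 -> bucket 0
198 -> bucket 3 (collision)
527 -> bucket 2
426 -> bucket 1
Final buckets:
0: 105
1: 426
2: 527
3: 313 -> 258 -> 548 -> 198
4: 804

4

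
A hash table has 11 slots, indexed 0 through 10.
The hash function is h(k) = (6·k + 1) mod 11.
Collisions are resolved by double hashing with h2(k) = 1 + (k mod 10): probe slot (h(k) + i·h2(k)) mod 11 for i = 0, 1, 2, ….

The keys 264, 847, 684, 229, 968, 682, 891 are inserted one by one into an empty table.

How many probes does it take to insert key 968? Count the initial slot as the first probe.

2

Insert 264: h=1, slot 1 empty -> index 1.
Insert 847: h=1, h2=8, slot 1 occupied -> index 9.
Insert 684: h=2, slot 2 empty -> index 2.
Insert 229: h=0, slot 0 empty -> index 0.
Insert 968: h=1, h2=9, slot 1 occupied -> index 10.
Insert 682: h=1, h2=3, slot 1 occupied -> index 4.
Insert 891: h=1, h2=2, slot 1 occupied -> index 3.
Table: [229, 264, 684, 891, 682, -, -, -, -, 847, 968]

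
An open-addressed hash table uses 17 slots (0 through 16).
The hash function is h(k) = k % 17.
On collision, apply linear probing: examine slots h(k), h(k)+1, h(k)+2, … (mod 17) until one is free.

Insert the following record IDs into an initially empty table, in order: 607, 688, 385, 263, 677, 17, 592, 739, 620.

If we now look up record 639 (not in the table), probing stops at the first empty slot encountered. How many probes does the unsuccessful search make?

7

607 hashes to 12; slot 12 is free -> place at 12.
688 hashes to 8; slot 8 is free -> place at 8.
385 hashes to 11; slot 11 is free -> place at 11.
263 hashes to 8; 8 taken -> place at 9.
677 hashes to 14; slot 14 is free -> place at 14.
17 hashes to 0; slot 0 is free -> place at 0.
592 hashes to 14; 14 taken -> place at 15.
739 hashes to 8; 8,9 taken -> place at 10.
620 hashes to 8; 8,9,10,11,12 taken -> place at 13.
Table: [17, ∅, ∅, ∅, ∅, ∅, ∅, ∅, 688, 263, 739, 385, 607, 620, 677, 592, ∅]
Lookup 639: h=10, probe 10,11,12,13,14,15,16 → slot 16 empty, not found.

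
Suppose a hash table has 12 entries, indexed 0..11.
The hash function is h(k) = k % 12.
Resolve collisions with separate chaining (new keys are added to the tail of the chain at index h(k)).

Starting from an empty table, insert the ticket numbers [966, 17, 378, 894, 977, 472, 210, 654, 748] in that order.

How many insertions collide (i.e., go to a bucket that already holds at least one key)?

6

966 -> bucket 6
17 -> bucket 5
378 -> bucket 6 (collision)
894 -> bucket 6 (collision)
977 -> bucket 5 (collision)
472 -> bucket 4
210 -> bucket 6 (collision)
654 -> bucket 6 (collision)
748 -> bucket 4 (collision)
Final buckets:
0: _
1: _
2: _
3: _
4: 472 -> 748
5: 17 -> 977
6: 966 -> 378 -> 894 -> 210 -> 654
7: _
8: _
9: _
10: _
11: _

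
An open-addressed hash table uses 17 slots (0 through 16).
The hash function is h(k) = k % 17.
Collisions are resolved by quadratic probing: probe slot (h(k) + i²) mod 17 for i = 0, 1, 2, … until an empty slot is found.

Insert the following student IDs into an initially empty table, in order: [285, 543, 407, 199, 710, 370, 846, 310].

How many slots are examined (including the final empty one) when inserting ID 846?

6

Insert 285: h=13, slot 13 empty -> index 13.
Insert 543: h=16, slot 16 empty -> index 16.
Insert 407: h=16, slot 16 occupied -> index 0.
Insert 199: h=12, slot 12 empty -> index 12.
Insert 710: h=13, slot 13 occupied -> index 14.
Insert 370: h=13, slots 13,14,0 occupied -> index 5.
Insert 846: h=13, slots 13,14,0,5,12 occupied -> index 4.
Insert 310: h=4, slots 4,5 occupied -> index 8.
Table: [407, -, -, -, 846, 370, -, -, 310, -, -, -, 199, 285, 710, -, 543]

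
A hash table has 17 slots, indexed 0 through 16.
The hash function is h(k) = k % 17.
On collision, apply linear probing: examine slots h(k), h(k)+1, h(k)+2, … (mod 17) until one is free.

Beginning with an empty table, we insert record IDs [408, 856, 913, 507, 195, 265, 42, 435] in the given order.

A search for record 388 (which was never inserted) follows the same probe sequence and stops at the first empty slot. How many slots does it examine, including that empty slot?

2

408: h=0 => slot 0
856: h=6 => slot 6
913: h=12 => slot 12
507: h=14 => slot 14
195: h=8 => slot 8
265: h=10 => slot 10
42: h=8, probe 8,9 => slot 9
435: h=10, probe 10,11 => slot 11
Table: [408, -, -, -, -, -, 856, -, 195, 42, 265, 435, 913, -, 507, -, -]
Lookup 388: h=14, probe 14,15 → slot 15 empty, not found.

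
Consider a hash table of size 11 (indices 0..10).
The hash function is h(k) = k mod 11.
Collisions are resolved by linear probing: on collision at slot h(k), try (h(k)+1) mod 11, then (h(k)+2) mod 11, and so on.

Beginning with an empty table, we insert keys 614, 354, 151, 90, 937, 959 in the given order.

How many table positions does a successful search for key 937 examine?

614: h=9 → slot 9
354: h=2 → slot 2
151: h=8 → slot 8
90: h=2, probe 2,3 → slot 3
937: h=2, probe 2,3,4 → slot 4
959: h=2, probe 2,3,4,5 → slot 5
Table: [_, _, 354, 90, 937, 959, _, _, 151, 614, _]
Lookup 937: h=2, probe 2,3,4 → found at 4.

3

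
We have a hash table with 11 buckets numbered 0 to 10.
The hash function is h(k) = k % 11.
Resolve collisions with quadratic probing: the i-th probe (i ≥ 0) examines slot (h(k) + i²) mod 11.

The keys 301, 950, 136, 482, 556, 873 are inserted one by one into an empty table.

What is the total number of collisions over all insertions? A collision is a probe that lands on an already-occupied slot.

301 hashes to 4; slot 4 is free → place at 4.
950 hashes to 4; 4 taken → place at 5.
136 hashes to 4; 4,5 taken → place at 8.
482 hashes to 9; slot 9 is free → place at 9.
556 hashes to 6; slot 6 is free → place at 6.
873 hashes to 4; 4,5,8 taken → place at 2.
Table: [_, _, 873, _, 301, 950, 556, _, 136, 482, _]

6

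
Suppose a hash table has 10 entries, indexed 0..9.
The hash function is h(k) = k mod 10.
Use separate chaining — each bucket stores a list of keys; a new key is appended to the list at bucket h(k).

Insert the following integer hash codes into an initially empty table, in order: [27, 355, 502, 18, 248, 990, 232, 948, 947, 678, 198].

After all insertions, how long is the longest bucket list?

5

Insert 27: h=7, bucket 7 empty → new chain.
Insert 355: h=5, bucket 5 empty → new chain.
Insert 502: h=2, bucket 2 empty → new chain.
Insert 18: h=8, bucket 8 empty → new chain.
Insert 248: h=8, bucket 8 nonempty → append to chain.
Insert 990: h=0, bucket 0 empty → new chain.
Insert 232: h=2, bucket 2 nonempty → append to chain.
Insert 948: h=8, bucket 8 nonempty → append to chain.
Insert 947: h=7, bucket 7 nonempty → append to chain.
Insert 678: h=8, bucket 8 nonempty → append to chain.
Insert 198: h=8, bucket 8 nonempty → append to chain.
Final buckets:
0: 990
1: -
2: 502 -> 232
3: -
4: -
5: 355
6: -
7: 27 -> 947
8: 18 -> 248 -> 948 -> 678 -> 198
9: -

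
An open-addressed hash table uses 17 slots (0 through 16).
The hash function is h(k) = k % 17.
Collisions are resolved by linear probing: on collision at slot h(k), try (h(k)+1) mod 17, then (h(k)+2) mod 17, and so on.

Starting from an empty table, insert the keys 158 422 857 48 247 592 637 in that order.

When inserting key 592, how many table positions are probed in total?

3

158 hashes to 5; slot 5 is free -> place at 5.
422 hashes to 14; slot 14 is free -> place at 14.
857 hashes to 7; slot 7 is free -> place at 7.
48 hashes to 14; 14 taken -> place at 15.
247 hashes to 9; slot 9 is free -> place at 9.
592 hashes to 14; 14,15 taken -> place at 16.
637 hashes to 8; slot 8 is free -> place at 8.
Table: [., ., ., ., ., 158, ., 857, 637, 247, ., ., ., ., 422, 48, 592]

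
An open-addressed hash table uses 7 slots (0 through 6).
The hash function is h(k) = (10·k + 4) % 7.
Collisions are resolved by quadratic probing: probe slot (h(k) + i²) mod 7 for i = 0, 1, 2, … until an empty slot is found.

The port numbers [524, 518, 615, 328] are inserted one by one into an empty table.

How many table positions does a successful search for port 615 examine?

Insert 524: h=1, slot 1 empty => index 1.
Insert 518: h=4, slot 4 empty => index 4.
Insert 615: h=1, slot 1 occupied => index 2.
Insert 328: h=1, slots 1,2 occupied => index 5.
Table: [-, 524, 615, -, 518, 328, -]
Lookup 615: h=1, probe 1,2 → found at 2.

2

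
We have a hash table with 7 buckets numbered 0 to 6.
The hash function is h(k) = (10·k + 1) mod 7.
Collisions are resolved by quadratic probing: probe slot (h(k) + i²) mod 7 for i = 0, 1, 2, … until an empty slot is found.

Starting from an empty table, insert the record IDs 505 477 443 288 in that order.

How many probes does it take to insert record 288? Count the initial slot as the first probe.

3

Insert 505: h=4, slot 4 empty => index 4.
Insert 477: h=4, slot 4 occupied => index 5.
Insert 443: h=0, slot 0 empty => index 0.
Insert 288: h=4, slots 4,5 occupied => index 1.
Table: [443, 288, -, -, 505, 477, -]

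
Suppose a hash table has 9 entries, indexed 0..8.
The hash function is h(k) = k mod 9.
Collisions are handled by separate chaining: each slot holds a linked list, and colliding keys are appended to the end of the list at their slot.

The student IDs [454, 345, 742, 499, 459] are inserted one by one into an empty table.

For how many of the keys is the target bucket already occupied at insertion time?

Insert 454: h=4, bucket 4 empty → new chain.
Insert 345: h=3, bucket 3 empty → new chain.
Insert 742: h=4, bucket 4 nonempty → append to chain.
Insert 499: h=4, bucket 4 nonempty → append to chain.
Insert 459: h=0, bucket 0 empty → new chain.
Final buckets:
0: 459
1: —
2: —
3: 345
4: 454 -> 742 -> 499
5: —
6: —
7: —
8: —

2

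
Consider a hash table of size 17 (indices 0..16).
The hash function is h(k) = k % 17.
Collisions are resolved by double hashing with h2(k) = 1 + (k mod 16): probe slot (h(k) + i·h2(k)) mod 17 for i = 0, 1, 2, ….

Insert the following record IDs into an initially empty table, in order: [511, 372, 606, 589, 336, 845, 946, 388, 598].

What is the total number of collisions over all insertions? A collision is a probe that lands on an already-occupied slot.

Insert 511: h=1, slot 1 empty => index 1.
Insert 372: h=15, slot 15 empty => index 15.
Insert 606: h=11, slot 11 empty => index 11.
Insert 589: h=11, h2=14, slot 11 occupied => index 8.
Insert 336: h=13, slot 13 empty => index 13.
Insert 845: h=12, slot 12 empty => index 12.
Insert 946: h=11, h2=3, slot 11 occupied => index 14.
Insert 388: h=14, h2=5, slot 14 occupied => index 2.
Insert 598: h=3, slot 3 empty => index 3.
Table: [_, 511, 388, 598, _, _, _, _, 589, _, _, 606, 845, 336, 946, 372, _]

3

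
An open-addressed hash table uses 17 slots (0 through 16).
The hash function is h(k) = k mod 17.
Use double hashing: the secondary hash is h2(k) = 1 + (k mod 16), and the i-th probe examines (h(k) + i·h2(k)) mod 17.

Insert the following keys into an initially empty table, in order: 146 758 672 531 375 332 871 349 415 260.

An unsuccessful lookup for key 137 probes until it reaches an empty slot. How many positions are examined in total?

2

146: h=10 => slot 10
758: h=10, h2=7, probe 10,0 => slot 0
672: h=9 => slot 9
531: h=4 => slot 4
375: h=1 => slot 1
332: h=9, h2=13, probe 9,5 => slot 5
871: h=4, h2=8, probe 4,12 => slot 12
349: h=9, h2=14, probe 9,6 => slot 6
415: h=7 => slot 7
260: h=5, h2=5, probe 5,10,15 => slot 15
Table: [758, 375, —, —, 531, 332, 349, 415, —, 672, 146, —, 871, —, —, 260, —]
Lookup 137: h=1, h2=10, probe 1,11 → slot 11 empty, not found.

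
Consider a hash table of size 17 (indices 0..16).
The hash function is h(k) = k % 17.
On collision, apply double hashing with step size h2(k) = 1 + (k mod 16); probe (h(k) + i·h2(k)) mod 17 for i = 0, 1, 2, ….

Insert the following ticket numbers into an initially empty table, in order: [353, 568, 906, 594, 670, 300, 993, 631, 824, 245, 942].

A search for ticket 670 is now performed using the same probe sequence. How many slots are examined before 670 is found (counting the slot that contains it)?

353: h=13 => slot 13
568: h=7 => slot 7
906: h=5 => slot 5
594: h=16 => slot 16
670: h=7, h2=15, probe 7,5,3 => slot 3
300: h=11 => slot 11
993: h=7, h2=2, probe 7,9 => slot 9
631: h=2 => slot 2
824: h=8 => slot 8
245: h=7, h2=6, probe 7,13,2,8,14 => slot 14
942: h=7, h2=15, probe 7,5,3,1 => slot 1
Table: [., 942, 631, 670, ., 906, ., 568, 824, 993, ., 300, ., 353, 245, ., 594]
Lookup 670: h=7, h2=15, probe 7,5,3 → found at 3.

3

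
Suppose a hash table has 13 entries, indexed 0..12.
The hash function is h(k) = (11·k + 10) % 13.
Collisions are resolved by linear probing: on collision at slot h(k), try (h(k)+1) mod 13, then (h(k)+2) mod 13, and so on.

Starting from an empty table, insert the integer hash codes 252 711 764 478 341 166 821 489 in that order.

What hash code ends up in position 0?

252

Insert 252: h=0, slot 0 empty => index 0.
Insert 711: h=5, slot 5 empty => index 5.
Insert 764: h=3, slot 3 empty => index 3.
Insert 478: h=3, slot 3 occupied => index 4.
Insert 341: h=4, slots 4,5 occupied => index 6.
Insert 166: h=3, slots 3,4,5,6 occupied => index 7.
Insert 821: h=6, slots 6,7 occupied => index 8.
Insert 489: h=7, slots 7,8 occupied => index 9.
Table: [252, —, —, 764, 478, 711, 341, 166, 821, 489, —, —, —]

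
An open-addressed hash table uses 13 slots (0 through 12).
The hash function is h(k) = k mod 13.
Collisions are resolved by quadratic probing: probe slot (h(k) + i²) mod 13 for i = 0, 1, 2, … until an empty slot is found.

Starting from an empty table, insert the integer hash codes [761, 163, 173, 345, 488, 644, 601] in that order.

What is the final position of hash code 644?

10

Insert 761: h=7, slot 7 empty -> index 7.
Insert 163: h=7, slot 7 occupied -> index 8.
Insert 173: h=4, slot 4 empty -> index 4.
Insert 345: h=7, slots 7,8 occupied -> index 11.
Insert 488: h=7, slots 7,8,11 occupied -> index 3.
Insert 644: h=7, slots 7,8,11,3 occupied -> index 10.
Insert 601: h=3, slots 3,4,7 occupied -> index 12.
Table: [∅, ∅, ∅, 488, 173, ∅, ∅, 761, 163, ∅, 644, 345, 601]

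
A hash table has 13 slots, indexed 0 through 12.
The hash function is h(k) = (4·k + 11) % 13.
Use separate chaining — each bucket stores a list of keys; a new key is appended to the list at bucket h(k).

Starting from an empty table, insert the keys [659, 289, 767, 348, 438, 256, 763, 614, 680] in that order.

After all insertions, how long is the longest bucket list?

4

659 → bucket 8
289 → bucket 10
767 → bucket 11
348 → bucket 12
438 → bucket 8 (collision)
256 → bucket 8 (collision)
763 → bucket 8 (collision)
614 → bucket 10 (collision)
680 → bucket 1
Final buckets:
0: _
1: 680
2: _
3: _
4: _
5: _
6: _
7: _
8: 659 -> 438 -> 256 -> 763
9: _
10: 289 -> 614
11: 767
12: 348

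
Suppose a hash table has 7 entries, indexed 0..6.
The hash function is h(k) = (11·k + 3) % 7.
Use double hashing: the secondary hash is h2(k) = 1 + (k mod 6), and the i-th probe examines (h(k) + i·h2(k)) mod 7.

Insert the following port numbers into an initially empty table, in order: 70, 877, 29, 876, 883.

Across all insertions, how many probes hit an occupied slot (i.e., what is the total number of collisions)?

Insert 70: h=3, slot 3 empty => index 3.
Insert 877: h=4, slot 4 empty => index 4.
Insert 29: h=0, slot 0 empty => index 0.
Insert 876: h=0, h2=1, slot 0 occupied => index 1.
Insert 883: h=0, h2=2, slot 0 occupied => index 2.
Table: [29, 876, 883, 70, 877, ∅, ∅]

2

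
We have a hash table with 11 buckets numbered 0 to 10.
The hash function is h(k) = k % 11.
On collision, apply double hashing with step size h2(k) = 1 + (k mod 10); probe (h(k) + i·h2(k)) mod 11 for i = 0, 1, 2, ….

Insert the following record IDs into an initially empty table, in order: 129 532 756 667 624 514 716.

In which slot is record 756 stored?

129 hashes to 8; slot 8 is free => place at 8.
532 hashes to 4; slot 4 is free => place at 4.
756 hashes to 8, h2=7; 8,4 taken => place at 0.
667 hashes to 7; slot 7 is free => place at 7.
624 hashes to 8, h2=5; 8 taken => place at 2.
514 hashes to 8, h2=5; 8,2,7 taken => place at 1.
716 hashes to 1, h2=7; 1,8,4,0,7 taken => place at 3.
Table: [756, 514, 624, 716, 532, ., ., 667, 129, ., .]

0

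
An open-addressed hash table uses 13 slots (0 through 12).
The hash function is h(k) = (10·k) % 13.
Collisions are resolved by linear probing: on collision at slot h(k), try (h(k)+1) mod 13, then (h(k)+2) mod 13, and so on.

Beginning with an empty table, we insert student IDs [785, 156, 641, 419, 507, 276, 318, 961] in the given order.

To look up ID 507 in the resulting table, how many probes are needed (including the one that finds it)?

785: h=11 → slot 11
156: h=0 → slot 0
641: h=1 → slot 1
419: h=4 → slot 4
507: h=0, probe 0,1,2 → slot 2
276: h=4, probe 4,5 → slot 5
318: h=8 → slot 8
961: h=3 → slot 3
Table: [156, 641, 507, 961, 419, 276, _, _, 318, _, _, 785, _]
Lookup 507: h=0, probe 0,1,2 → found at 2.

3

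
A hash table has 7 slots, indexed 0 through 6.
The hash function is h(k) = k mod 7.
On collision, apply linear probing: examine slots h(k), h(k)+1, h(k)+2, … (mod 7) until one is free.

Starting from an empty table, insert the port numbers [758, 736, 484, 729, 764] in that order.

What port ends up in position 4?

729

Insert 758: h=2, slot 2 empty -> index 2.
Insert 736: h=1, slot 1 empty -> index 1.
Insert 484: h=1, slots 1,2 occupied -> index 3.
Insert 729: h=1, slots 1,2,3 occupied -> index 4.
Insert 764: h=1, slots 1,2,3,4 occupied -> index 5.
Table: [-, 736, 758, 484, 729, 764, -]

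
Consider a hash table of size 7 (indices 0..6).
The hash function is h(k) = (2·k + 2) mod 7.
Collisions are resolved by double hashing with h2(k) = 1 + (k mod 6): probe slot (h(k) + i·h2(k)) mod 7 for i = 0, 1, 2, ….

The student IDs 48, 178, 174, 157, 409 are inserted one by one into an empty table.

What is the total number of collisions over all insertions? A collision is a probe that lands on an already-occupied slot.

48: h=0 → slot 0
178: h=1 → slot 1
174: h=0, h2=1, probe 0,1,2 → slot 2
157: h=1, h2=2, probe 1,3 → slot 3
409: h=1, h2=2, probe 1,3,5 → slot 5
Table: [48, 178, 174, 157, —, 409, —]

5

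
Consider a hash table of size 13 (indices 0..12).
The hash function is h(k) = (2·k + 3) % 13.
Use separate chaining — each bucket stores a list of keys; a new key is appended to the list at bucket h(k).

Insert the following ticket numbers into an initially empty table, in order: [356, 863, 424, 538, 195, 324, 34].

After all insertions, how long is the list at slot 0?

3

356 → bucket 0
863 → bucket 0 (collision)
424 → bucket 6
538 → bucket 0 (collision)
195 → bucket 3
324 → bucket 1
34 → bucket 6 (collision)
Final buckets:
0: 356 -> 863 -> 538
1: 324
2: _
3: 195
4: _
5: _
6: 424 -> 34
7: _
8: _
9: _
10: _
11: _
12: _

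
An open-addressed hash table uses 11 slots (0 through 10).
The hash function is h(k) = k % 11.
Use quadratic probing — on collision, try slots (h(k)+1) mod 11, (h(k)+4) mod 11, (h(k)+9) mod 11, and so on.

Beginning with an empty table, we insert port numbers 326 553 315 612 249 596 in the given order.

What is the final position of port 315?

8

Insert 326: h=7, slot 7 empty -> index 7.
Insert 553: h=3, slot 3 empty -> index 3.
Insert 315: h=7, slot 7 occupied -> index 8.
Insert 612: h=7, slots 7,8 occupied -> index 0.
Insert 249: h=7, slots 7,8,0 occupied -> index 5.
Insert 596: h=2, slot 2 empty -> index 2.
Table: [612, —, 596, 553, —, 249, —, 326, 315, —, —]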